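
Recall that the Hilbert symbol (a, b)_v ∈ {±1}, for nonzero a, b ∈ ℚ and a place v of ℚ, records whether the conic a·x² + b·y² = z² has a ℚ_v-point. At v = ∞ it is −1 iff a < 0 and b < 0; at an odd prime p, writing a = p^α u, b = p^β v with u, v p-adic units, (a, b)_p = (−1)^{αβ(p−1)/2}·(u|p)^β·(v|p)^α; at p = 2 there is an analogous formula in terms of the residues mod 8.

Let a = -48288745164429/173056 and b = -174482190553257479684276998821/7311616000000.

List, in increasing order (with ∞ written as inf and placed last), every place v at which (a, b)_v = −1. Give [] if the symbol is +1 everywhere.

[2, 3, 11, 23, 29, inf]

(a, b) ≡ (-4524261, -6061) mod (ℚ^×)²; places V = {2, 3, 5, 7, 11, 13, 17, 19, 23, 29, ∞}.
(a,b)_17: α=1, u≡4; β=2, v≡13 (mod 17); (4|17)=+1, (13|17)=+1; sign (−1)^0·+1^2·+1^1 = +1.
(a,b)_11: α=4, u≡10; β=9, v≡10 (mod 11); (10|11)=-1, (10|11)=-1; sign (−1)^0·-1^9·-1^4 = -1.
(a,b)_∞: sgn(-4524261)=−, sgn(-6061)=−, so -1.
(a,b)_7: α=1, u≡2; β=2, v≡1 (mod 7); (2|7)=+1, (1|7)=+1; sign (−1)^0·+1^2·+1^1 = +1.
(a,b)_3: α=7, u≡1; β=10, v≡2 (mod 3); (1|3)=+1, (2|3)=-1; sign (−1)^0·+1^10·-1^7 = -1.
(a,b)_29: α=1, u≡11; β=3, v≡24 (mod 29); (11|29)=-1, (24|29)=+1; sign (−1)^0·-1^3·+1^1 = -1.
(a,b)_2: α=-10, β=-14; u≡3, v≡3 (mod 8); ε(u)ε(v)=1·1, αω(v)=-10·1, βω(u)=-14·1; sum ≡ 1  ⇒  -1.
(a,b)_19: α=1, u≡2; β=3, v≡7 (mod 19); (2|19)=-1, (7|19)=+1; sign (−1)^1·-1^3·+1^1 = +1.
(a,b)_5: α=0, u≡1; β=-6, v≡1 (mod 5); (1|5)=+1, (1|5)=+1; sign (−1)^0·+1^-6·+1^0 = +1.
(a,b)_23: α=1, u≡3; β=2, v≡20 (mod 23); (3|23)=+1, (20|23)=-1; sign (−1)^0·+1^2·-1^1 = -1.
(a,b)_13: α=-2, u≡1; β=-4, v≡12 (mod 13); (1|13)=+1, (12|13)=+1; sign (−1)^0·+1^-4·+1^-2 = +1.
Ram(-4524261, -6061) = {2, 3, 11, 23, 29, ∞}; no ℚ_2-point on the conic.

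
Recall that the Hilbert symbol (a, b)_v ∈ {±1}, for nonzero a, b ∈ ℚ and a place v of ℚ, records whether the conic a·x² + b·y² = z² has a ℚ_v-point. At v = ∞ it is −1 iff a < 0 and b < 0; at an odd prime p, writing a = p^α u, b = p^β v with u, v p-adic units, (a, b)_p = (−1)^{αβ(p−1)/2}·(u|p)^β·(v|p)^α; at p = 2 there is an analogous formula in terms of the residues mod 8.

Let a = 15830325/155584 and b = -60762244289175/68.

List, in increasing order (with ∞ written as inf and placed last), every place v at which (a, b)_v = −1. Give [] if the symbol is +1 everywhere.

[29, 31]

(a, b) ≡ (323323, -198679) mod (ℚ^×)²; places V = {2, 3, 5, 7, 11, 13, 17, 19, 23, 29, 31, ∞}.
(a,b)_19: α=1, u≡10; β=2, v≡11 (mod 19); (10|19)=-1, (11|19)=+1; sign (−1)^0·-1^2·+1^1 = +1.
(a,b)_5: α=2, u≡2; β=2, v≡1 (mod 5); (2|5)=-1, (1|5)=+1; sign (−1)^0·-1^2·+1^2 = +1.
(a,b)_13: α=-1, u≡7; β=1, v≡2 (mod 13); (7|13)=-1, (2|13)=-1; sign (−1)^0·-1^1·-1^-1 = +1.
(a,b)_17: α=-1, u≡13; β=-1, v≡8 (mod 17); (13|17)=+1, (8|17)=+1; sign (−1)^0·+1^-1·+1^-1 = +1.
(a,b)_29: α=0, u≡21; β=1, v≡16 (mod 29); (21|29)=-1, (16|29)=+1; sign (−1)^0·-1^1·+1^0 = -1.
(a,b)_∞: sgn(323323)=+, sgn(-198679)=−, so +1.
(a,b)_3: α=2, u≡1; β=2, v≡2 (mod 3); (1|3)=+1, (2|3)=-1; sign (−1)^0·+1^2·-1^2 = +1.
(a,b)_23: α=2, u≡4; β=2, v≡9 (mod 23); (4|23)=+1, (9|23)=+1; sign (−1)^0·+1^2·+1^2 = +1.
(a,b)_2: α=-6, β=-2; u≡3, v≡1 (mod 8); ε(u)ε(v)=1·0, αω(v)=-6·0, βω(u)=-2·1; sum ≡ 0  ⇒  +1.
(a,b)_11: α=-1, u≡3; β=2, v≡3 (mod 11); (3|11)=+1, (3|11)=+1; sign (−1)^0·+1^2·+1^-1 = +1.
(a,b)_7: α=1, u≡3; β=0, v≡1 (mod 7); (3|7)=-1, (1|7)=+1; sign (−1)^0·-1^0·+1^1 = +1.
(a,b)_31: α=0, u≡27; β=1, v≡25 (mod 31); (27|31)=-1, (25|31)=+1; sign (−1)^0·-1^1·+1^0 = -1.
|Ram(323323, -198679)| = 2, even; anisotropic at {29, 31}.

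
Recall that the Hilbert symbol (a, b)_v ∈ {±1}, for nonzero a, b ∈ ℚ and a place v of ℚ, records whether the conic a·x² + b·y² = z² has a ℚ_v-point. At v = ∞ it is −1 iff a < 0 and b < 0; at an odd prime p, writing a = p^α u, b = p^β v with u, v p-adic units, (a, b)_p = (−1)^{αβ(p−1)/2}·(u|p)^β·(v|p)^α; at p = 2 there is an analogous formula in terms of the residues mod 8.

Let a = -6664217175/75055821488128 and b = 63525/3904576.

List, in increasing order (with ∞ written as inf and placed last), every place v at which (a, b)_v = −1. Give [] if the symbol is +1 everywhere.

Mod squares: a ≡ -91, b ≡ 21. Check v ∈ {∞, 2, 3, 5, 7, 11, 13, 17, 19}.
v=17: a=17^2·(≡7), b=17^0·(≡4) mod 17; (7|17)=-1, (4|17)=+1; (−1)^{2·0·8}·(-1)^0·(+1)^2 = +1.
v=2: v_2(a)=-18, v_2(b)=-6; units ≡ 5, 5 (mod 8); ε·ε+αω+βω = 0·0+-18·1+-6·1 ≡ 0  ⇒  (a,b)_2 = +1.
v=7: a=7^1·(≡4), b=7^1·(≡6) mod 7; (4|7)=+1, (6|7)=-1; (−1)^{1·1·3}·(+1)^1·(-1)^1 = +1.
v=3: a=3^2·(≡2), b=3^1·(≡1) mod 3; (2|3)=-1, (1|3)=+1; (−1)^{2·1·1}·(-1)^1·(+1)^2 = -1.
v=∞: -91 < 0 and 21 > 0  ⇒  (a,b)_∞ = +1.
v=5: a=5^2·(≡1), b=5^2·(≡1) mod 5; (1|5)=+1, (1|5)=+1; (−1)^{2·2·2}·(+1)^2·(+1)^2 = +1.
v=19: a=19^-4·(≡1), b=19^-2·(≡13) mod 19; (1|19)=+1, (13|19)=-1; (−1)^{-4·-2·9}·(+1)^-2·(-1)^-4 = +1.
v=11: a=11^4·(≡2), b=11^2·(≡6) mod 11; (2|11)=-1, (6|11)=-1; (−1)^{4·2·5}·(-1)^2·(-1)^4 = +1.
v=13: a=13^-3·(≡2), b=13^-2·(≡11) mod 13; (2|13)=-1, (11|13)=-1; (−1)^{-3·-2·6}·(-1)^-2·(-1)^-3 = -1.
(-91, 21 / ℚ) ramifies at {3, 13}: a division algebra.

[3, 13]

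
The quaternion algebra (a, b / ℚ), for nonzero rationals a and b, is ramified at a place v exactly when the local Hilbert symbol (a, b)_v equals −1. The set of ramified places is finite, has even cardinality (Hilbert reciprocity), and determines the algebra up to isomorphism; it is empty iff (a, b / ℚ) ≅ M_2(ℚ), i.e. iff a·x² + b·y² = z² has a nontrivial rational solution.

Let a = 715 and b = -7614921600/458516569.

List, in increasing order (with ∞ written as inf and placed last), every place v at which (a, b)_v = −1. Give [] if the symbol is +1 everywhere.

Mod squares: a ≡ 715, b ≡ -286. Check v ∈ {∞, 2, 3, 5, 7, 11, 13, 19, 23, 43}.
v=19: a=19^0·(≡12), b=19^-2·(≡13) mod 19; (12|19)=-1, (13|19)=-1; (−1)^{0·-2·9}·(-1)^-2·(-1)^0 = +1.
v=7: a=7^0·(≡1), b=7^-4·(≡4) mod 7; (1|7)=+1, (4|7)=+1; (−1)^{0·-4·3}·(+1)^-4·(+1)^0 = +1.
v=2: v_2(a)=0, v_2(b)=7; units ≡ 3, 1 (mod 8); ε·ε+αω+βω = 1·0+0·0+7·1 ≡ 1  ⇒  (a,b)_2 = -1.
v=∞: 715 > 0 and -286 < 0  ⇒  (a,b)_∞ = +1.
v=3: a=3^0·(≡1), b=3^2·(≡2) mod 3; (1|3)=+1, (2|3)=-1; (−1)^{0·2·1}·(+1)^2·(-1)^0 = +1.
v=43: a=43^0·(≡27), b=43^2·(≡11) mod 43; (27|43)=-1, (11|43)=+1; (−1)^{0·2·21}·(-1)^2·(+1)^0 = +1.
v=23: a=23^0·(≡2), b=23^-2·(≡16) mod 23; (2|23)=+1, (16|23)=+1; (−1)^{0·-2·11}·(+1)^-2·(+1)^0 = +1.
v=5: a=5^1·(≡3), b=5^2·(≡4) mod 5; (3|5)=-1, (4|5)=+1; (−1)^{1·2·2}·(-1)^2·(+1)^1 = +1.
v=11: a=11^1·(≡10), b=11^1·(≡8) mod 11; (10|11)=-1, (8|11)=-1; (−1)^{1·1·5}·(-1)^1·(-1)^1 = -1.
v=13: a=13^1·(≡3), b=13^1·(≡1) mod 13; (3|13)=+1, (1|13)=+1; (−1)^{1·1·6}·(+1)^1·(+1)^1 = +1.
(715, -286 / ℚ) ramifies at {2, 11}: a division algebra.

[2, 11]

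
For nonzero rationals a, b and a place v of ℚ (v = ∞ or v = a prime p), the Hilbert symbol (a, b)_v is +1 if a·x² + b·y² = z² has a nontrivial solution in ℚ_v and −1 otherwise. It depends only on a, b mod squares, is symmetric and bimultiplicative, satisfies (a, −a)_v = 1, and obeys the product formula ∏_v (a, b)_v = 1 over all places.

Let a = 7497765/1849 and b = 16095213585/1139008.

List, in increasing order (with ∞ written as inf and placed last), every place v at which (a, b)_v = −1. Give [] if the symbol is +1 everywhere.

Mod squares: a ≡ 85, b ≡ 16445. Check v ∈ {∞, 2, 3, 5, 11, 13, 17, 23, 29, 37, 41, 43}.
v=43: a=43^-2·(≡27), b=43^0·(≡3) mod 43; (27|43)=-1, (3|43)=-1; (−1)^{-2·0·21}·(-1)^0·(-1)^-2 = +1.
v=29: a=29^0·(≡14), b=29^2·(≡3) mod 29; (14|29)=-1, (3|29)=-1; (−1)^{0·2·14}·(-1)^2·(-1)^0 = +1.
v=2: v_2(a)=0, v_2(b)=-6; units ≡ 5, 5 (mod 8); ε·ε+αω+βω = 0·0+0·1+-6·1 ≡ 0  ⇒  (a,b)_2 = +1.
v=3: a=3^6·(≡1), b=3^2·(≡2) mod 3; (1|3)=+1, (2|3)=-1; (−1)^{6·2·1}·(+1)^2·(-1)^6 = +1.
v=37: a=37^0·(≡26), b=37^-2·(≡32) mod 37; (26|37)=+1, (32|37)=-1; (−1)^{0·-2·18}·(+1)^-2·(-1)^0 = +1.
v=41: a=41^0·(≡34), b=41^2·(≡21) mod 41; (34|41)=-1, (21|41)=+1; (−1)^{0·2·20}·(-1)^2·(+1)^0 = +1.
v=13: a=13^0·(≡5), b=13^-1·(≡1) mod 13; (5|13)=-1, (1|13)=+1; (−1)^{0·-1·6}·(-1)^-1·(+1)^0 = -1.
v=∞: 85 > 0 and 16445 > 0  ⇒  (a,b)_∞ = +1.
v=11: a=11^2·(≡2), b=11^1·(≡6) mod 11; (2|11)=-1, (6|11)=-1; (−1)^{2·1·5}·(-1)^1·(-1)^2 = -1.
v=5: a=5^1·(≡2), b=5^1·(≡4) mod 5; (2|5)=-1, (4|5)=+1; (−1)^{1·1·2}·(-1)^1·(+1)^1 = -1.
v=23: a=23^0·(≡2), b=23^1·(≡18) mod 23; (2|23)=+1, (18|23)=+1; (−1)^{0·1·11}·(+1)^1·(+1)^0 = +1.
v=17: a=17^1·(≡5), b=17^0·(≡10) mod 17; (5|17)=-1, (10|17)=-1; (−1)^{1·0·8}·(-1)^0·(-1)^1 = -1.
(85, 16445 / ℚ) ramifies at {5, 11, 13, 17}: a division algebra.

[5, 11, 13, 17]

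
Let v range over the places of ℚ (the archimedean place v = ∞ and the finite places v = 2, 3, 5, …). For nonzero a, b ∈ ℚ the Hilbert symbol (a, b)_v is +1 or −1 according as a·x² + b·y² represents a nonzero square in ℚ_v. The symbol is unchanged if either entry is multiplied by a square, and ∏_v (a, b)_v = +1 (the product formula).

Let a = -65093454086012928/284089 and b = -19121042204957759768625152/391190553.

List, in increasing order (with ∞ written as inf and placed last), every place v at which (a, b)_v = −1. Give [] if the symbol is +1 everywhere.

(a, b) ≡ (-53, -12121) mod (ℚ^×)²; places V = {2, 3, 13, 17, 23, 31, 41, 53, ∞}.
(a,b)_31: α=2, u≡5; β=3, v≡15 (mod 31); (5|31)=+1, (15|31)=-1; sign (−1)^0·+1^3·-1^2 = +1.
(a,b)_41: α=-2, u≡13; β=-2, v≡28 (mod 41); (13|41)=-1, (28|41)=-1; sign (−1)^0·-1^-2·-1^-2 = +1.
(a,b)_53: α=1, u≡25; β=2, v≡1 (mod 53); (25|53)=+1, (1|53)=+1; sign (−1)^0·+1^2·+1^1 = +1.
(a,b)_2: α=28, β=26; u≡3, v≡7 (mod 8); ε(u)ε(v)=1·1, αω(v)=28·0, βω(u)=26·1; sum ≡ 1  ⇒  -1.
(a,b)_13: α=-2, u≡12; β=-2, v≡2 (mod 13); (12|13)=+1, (2|13)=-1; sign (−1)^0·+1^-2·-1^-2 = +1.
(a,b)_3: α=2, u≡1; β=-4, v≡2 (mod 3); (1|3)=+1, (2|3)=-1; sign (−1)^0·+1^-4·-1^2 = +1.
(a,b)_∞: sgn(-53)=−, sgn(-12121)=−, so -1.
(a,b)_17: α=0, u≡9; β=-1, v≡9 (mod 17); (9|17)=+1, (9|17)=+1; sign (−1)^0·+1^-1·+1^0 = +1.
(a,b)_23: α=2, u≡18; β=7, v≡6 (mod 23); (18|23)=+1, (6|23)=+1; sign (−1)^0·+1^7·+1^2 = +1.
(-53, -12121 / ℚ) ramifies at {2, ∞}: a division algebra.

[2, inf]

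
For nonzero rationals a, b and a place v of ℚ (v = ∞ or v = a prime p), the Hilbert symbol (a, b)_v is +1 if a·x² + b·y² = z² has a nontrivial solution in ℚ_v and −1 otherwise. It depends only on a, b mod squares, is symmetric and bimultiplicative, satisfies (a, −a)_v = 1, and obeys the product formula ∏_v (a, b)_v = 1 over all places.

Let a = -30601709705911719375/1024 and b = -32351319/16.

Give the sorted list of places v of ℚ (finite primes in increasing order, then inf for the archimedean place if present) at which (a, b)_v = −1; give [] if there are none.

Mod squares: a ≡ -39, b ≡ -8151. Check v ∈ {∞, 2, 3, 5, 7, 11, 13, 19, 23}.
v=2: v_2(a)=-10, v_2(b)=-4; units ≡ 1, 1 (mod 8); ε·ε+αω+βω = 0·0+-10·0+-4·0 ≡ 0  ⇒  (a,b)_2 = +1.
v=23: a=23^2·(≡10), b=23^0·(≡20) mod 23; (10|23)=-1, (20|23)=-1; (−1)^{2·0·11}·(-1)^0·(-1)^2 = +1.
v=7: a=7^2·(≡3), b=7^2·(≡1) mod 7; (3|7)=-1, (1|7)=+1; (−1)^{2·2·3}·(-1)^2·(+1)^2 = +1.
v=11: a=11^2·(≡9), b=11^1·(≡6) mod 11; (9|11)=+1, (6|11)=-1; (−1)^{2·1·5}·(+1)^1·(-1)^2 = +1.
v=3: a=3^9·(≡2), b=3^5·(≡1) mod 3; (2|3)=-1, (1|3)=+1; (−1)^{9·5·1}·(-1)^5·(+1)^9 = +1.
v=19: a=19^2·(≡2), b=19^1·(≡18) mod 19; (2|19)=-1, (18|19)=-1; (−1)^{2·1·9}·(-1)^1·(-1)^2 = -1.
v=5: a=5^4·(≡1), b=5^0·(≡1) mod 5; (1|5)=+1, (1|5)=+1; (−1)^{4·0·2}·(+1)^0·(+1)^4 = +1.
v=∞: -39 < 0 and -8151 < 0  ⇒  (a,b)_∞ = -1.
v=13: a=13^3·(≡4), b=13^1·(≡9) mod 13; (4|13)=+1, (9|13)=+1; (−1)^{3·1·6}·(+1)^1·(+1)^3 = +1.
(-39, -8151 / ℚ) ramifies at {19, ∞}: a division algebra.

[19, inf]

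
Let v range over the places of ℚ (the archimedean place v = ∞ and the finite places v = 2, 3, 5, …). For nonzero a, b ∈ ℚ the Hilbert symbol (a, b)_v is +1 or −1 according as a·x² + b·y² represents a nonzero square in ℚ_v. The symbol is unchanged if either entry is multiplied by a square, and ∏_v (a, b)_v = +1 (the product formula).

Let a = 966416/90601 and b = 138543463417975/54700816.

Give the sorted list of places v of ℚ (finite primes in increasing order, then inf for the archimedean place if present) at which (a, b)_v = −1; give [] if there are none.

[19, 31]

(a, b) ≡ (209, 31) mod (ℚ^×)²; places V = {2, 5, 7, 11, 17, 19, 31, 43, ∞}.
(a,b)_2: α=4, β=-4; u≡1, v≡7 (mod 8); ε(u)ε(v)=0·1, αω(v)=4·0, βω(u)=-4·0; sum ≡ 0  ⇒  +1.
(a,b)_11: α=1, u≡2; β=2, v≡9 (mod 11); (2|11)=-1, (9|11)=+1; sign (−1)^0·-1^2·+1^1 = +1.
(a,b)_19: α=1, u≡17; β=2, v≡2 (mod 19); (17|19)=+1, (2|19)=-1; sign (−1)^0·+1^2·-1^1 = -1.
(a,b)_17: α=2, u≡10; β=4, v≡10 (mod 17); (10|17)=-1, (10|17)=-1; sign (−1)^0·-1^4·-1^2 = +1.
(a,b)_∞: sgn(209)=+, sgn(31)=+, so +1.
(a,b)_7: α=-2, u≡3; β=2, v≡3 (mod 7); (3|7)=-1, (3|7)=-1; sign (−1)^0·-1^2·-1^-2 = +1.
(a,b)_43: α=-2, u≡20; β=-4, v≡9 (mod 43); (20|43)=-1, (9|43)=+1; sign (−1)^0·-1^-4·+1^-2 = +1.
(a,b)_5: α=0, u≡1; β=2, v≡4 (mod 5); (1|5)=+1, (4|5)=+1; sign (−1)^0·+1^2·+1^0 = +1.
(a,b)_31: α=0, u≡24; β=1, v≡16 (mod 31); (24|31)=-1, (16|31)=+1; sign (−1)^0·-1^1·+1^0 = -1.
|Ram(209, 31)| = 2, even; anisotropic at {19, 31}.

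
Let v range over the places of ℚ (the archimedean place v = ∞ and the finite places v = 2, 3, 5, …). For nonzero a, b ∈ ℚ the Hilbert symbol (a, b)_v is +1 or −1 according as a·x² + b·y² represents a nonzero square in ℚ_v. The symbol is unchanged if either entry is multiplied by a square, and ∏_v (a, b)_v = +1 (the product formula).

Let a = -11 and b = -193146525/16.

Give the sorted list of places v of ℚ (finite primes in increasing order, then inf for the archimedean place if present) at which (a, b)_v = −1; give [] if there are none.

[11, 13, 29, inf]

Mod squares: a ≡ -11, b ≡ -95381. Check v ∈ {∞, 2, 3, 5, 11, 13, 23, 29}.
v=2: v_2(a)=0, v_2(b)=-4; units ≡ 5, 3 (mod 8); ε·ε+αω+βω = 0·1+0·1+-4·1 ≡ 0  ⇒  (a,b)_2 = +1.
v=∞: -11 < 0 and -95381 < 0  ⇒  (a,b)_∞ = -1.
v=5: a=5^0·(≡4), b=5^2·(≡4) mod 5; (4|5)=+1, (4|5)=+1; (−1)^{0·2·2}·(+1)^2·(+1)^0 = +1.
v=3: a=3^0·(≡1), b=3^4·(≡1) mod 3; (1|3)=+1, (1|3)=+1; (−1)^{0·4·1}·(+1)^4·(+1)^0 = +1.
v=23: a=23^0·(≡12), b=23^1·(≡1) mod 23; (12|23)=+1, (1|23)=+1; (−1)^{0·1·11}·(+1)^1·(+1)^0 = +1.
v=29: a=29^0·(≡18), b=29^1·(≡11) mod 29; (18|29)=-1, (11|29)=-1; (−1)^{0·1·14}·(-1)^1·(-1)^0 = -1.
v=11: a=11^1·(≡10), b=11^1·(≡6) mod 11; (10|11)=-1, (6|11)=-1; (−1)^{1·1·5}·(-1)^1·(-1)^1 = -1.
v=13: a=13^0·(≡2), b=13^1·(≡5) mod 13; (2|13)=-1, (5|13)=-1; (−1)^{0·1·6}·(-1)^1·(-1)^0 = -1.
Ram(-11, -95381) = {11, 13, 29, ∞}; no ℚ_11-point on the conic.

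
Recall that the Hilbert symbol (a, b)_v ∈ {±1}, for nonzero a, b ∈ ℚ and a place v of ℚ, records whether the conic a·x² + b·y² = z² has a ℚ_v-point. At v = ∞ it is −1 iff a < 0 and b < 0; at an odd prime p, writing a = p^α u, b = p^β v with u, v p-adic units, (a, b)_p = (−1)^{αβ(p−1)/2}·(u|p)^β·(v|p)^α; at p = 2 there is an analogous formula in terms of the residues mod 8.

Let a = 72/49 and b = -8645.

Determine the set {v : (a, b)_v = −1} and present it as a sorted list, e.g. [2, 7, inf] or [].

(a, b) ≡ (2, -8645) mod (ℚ^×)²; places V = {2, 3, 5, 7, 13, 19, ∞}.
(a,b)_19: α=0, u≡10; β=1, v≡1 (mod 19); (10|19)=-1, (1|19)=+1; sign (−1)^0·-1^1·+1^0 = -1.
(a,b)_7: α=-2, u≡2; β=1, v≡4 (mod 7); (2|7)=+1, (4|7)=+1; sign (−1)^0·+1^1·+1^-2 = +1.
(a,b)_2: α=3, β=0; u≡1, v≡3 (mod 8); ε(u)ε(v)=0·1, αω(v)=3·1, βω(u)=0·0; sum ≡ 1  ⇒  -1.
(a,b)_∞: sgn(2)=+, sgn(-8645)=−, so +1.
(a,b)_13: α=0, u≡2; β=1, v≡11 (mod 13); (2|13)=-1, (11|13)=-1; sign (−1)^0·-1^1·-1^0 = -1.
(a,b)_3: α=2, u≡2; β=0, v≡1 (mod 3); (2|3)=-1, (1|3)=+1; sign (−1)^0·-1^0·+1^2 = +1.
(a,b)_5: α=0, u≡3; β=1, v≡1 (mod 5); (3|5)=-1, (1|5)=+1; sign (−1)^0·-1^1·+1^0 = -1.
Ram(2, -8645) = {2, 5, 13, 19}; no ℚ_2-point on the conic.

[2, 5, 13, 19]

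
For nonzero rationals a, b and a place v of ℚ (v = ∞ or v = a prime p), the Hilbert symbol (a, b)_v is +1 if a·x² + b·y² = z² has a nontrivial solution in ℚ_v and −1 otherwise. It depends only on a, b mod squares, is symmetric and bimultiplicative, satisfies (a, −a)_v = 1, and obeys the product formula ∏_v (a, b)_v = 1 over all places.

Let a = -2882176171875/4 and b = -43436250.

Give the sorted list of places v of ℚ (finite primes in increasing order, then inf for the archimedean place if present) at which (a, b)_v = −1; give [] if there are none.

(a, b) ≡ (-11, -858) mod (ℚ^×)²; places V = {2, 3, 5, 7, 11, 13, ∞}.
(a,b)_13: α=2, u≡2; β=1, v≡10 (mod 13); (2|13)=-1, (10|13)=+1; sign (−1)^0·-1^1·+1^2 = -1.
(a,b)_7: α=2, u≡5; β=0, v≡3 (mod 7); (5|7)=-1, (3|7)=-1; sign (−1)^0·-1^0·-1^2 = +1.
(a,b)_5: α=8, u≡1; β=4, v≡2 (mod 5); (1|5)=+1, (2|5)=-1; sign (−1)^0·+1^4·-1^8 = +1.
(a,b)_11: α=1, u≡8; β=1, v≡8 (mod 11); (8|11)=-1, (8|11)=-1; sign (−1)^1·-1^1·-1^1 = -1.
(a,b)_3: α=4, u≡1; β=5, v≡2 (mod 3); (1|3)=+1, (2|3)=-1; sign (−1)^0·+1^5·-1^4 = +1.
(a,b)_∞: sgn(-11)=−, sgn(-858)=−, so -1.
(a,b)_2: α=-2, β=1; u≡5, v≡3 (mod 8); ε(u)ε(v)=0·1, αω(v)=-2·1, βω(u)=1·1; sum ≡ 1  ⇒  -1.
(-11, -858 / ℚ) ramifies at {2, 11, 13, ∞}: a division algebra.

[2, 11, 13, inf]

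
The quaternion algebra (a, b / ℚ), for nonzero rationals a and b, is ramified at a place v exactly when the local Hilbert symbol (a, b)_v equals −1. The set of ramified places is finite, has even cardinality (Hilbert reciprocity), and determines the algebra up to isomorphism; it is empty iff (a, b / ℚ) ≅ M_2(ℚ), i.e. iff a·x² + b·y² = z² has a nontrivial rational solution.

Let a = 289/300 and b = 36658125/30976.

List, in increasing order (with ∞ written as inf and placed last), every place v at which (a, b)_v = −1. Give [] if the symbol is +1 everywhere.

Mod squares: a ≡ 3, b ≡ 133. Check v ∈ {∞, 2, 3, 5, 7, 11, 17, 19}.
v=17: a=17^2·(≡14), b=17^0·(≡11) mod 17; (14|17)=-1, (11|17)=-1; (−1)^{2·0·8}·(-1)^0·(-1)^2 = +1.
v=3: a=3^-1·(≡1), b=3^2·(≡1) mod 3; (1|3)=+1, (1|3)=+1; (−1)^{-1·2·1}·(+1)^2·(+1)^-1 = +1.
v=2: v_2(a)=-2, v_2(b)=-8; units ≡ 3, 5 (mod 8); ε·ε+αω+βω = 1·0+-2·1+-8·1 ≡ 0  ⇒  (a,b)_2 = +1.
v=19: a=19^0·(≡18), b=19^1·(≡16) mod 19; (18|19)=-1, (16|19)=+1; (−1)^{0·1·9}·(-1)^1·(+1)^0 = -1.
v=11: a=11^0·(≡1), b=11^-2·(≡3) mod 11; (1|11)=+1, (3|11)=+1; (−1)^{0·-2·5}·(+1)^-2·(+1)^0 = +1.
v=7: a=7^0·(≡5), b=7^3·(≡6) mod 7; (5|7)=-1, (6|7)=-1; (−1)^{0·3·3}·(-1)^3·(-1)^0 = -1.
v=5: a=5^-2·(≡2), b=5^4·(≡3) mod 5; (2|5)=-1, (3|5)=-1; (−1)^{-2·4·2}·(-1)^4·(-1)^-2 = +1.
v=∞: 3 > 0 and 133 > 0  ⇒  (a,b)_∞ = +1.
|Ram(3, 133)| = 2, even; anisotropic at {7, 19}.

[7, 19]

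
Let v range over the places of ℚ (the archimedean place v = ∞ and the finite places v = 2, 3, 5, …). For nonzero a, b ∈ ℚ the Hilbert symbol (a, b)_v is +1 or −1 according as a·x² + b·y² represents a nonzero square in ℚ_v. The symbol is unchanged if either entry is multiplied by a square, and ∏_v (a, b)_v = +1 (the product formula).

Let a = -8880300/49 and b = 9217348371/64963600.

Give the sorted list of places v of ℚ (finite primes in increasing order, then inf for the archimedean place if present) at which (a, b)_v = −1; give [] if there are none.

Mod squares: a ≡ -9867, b ≡ 6699. Check v ∈ {∞, 2, 3, 5, 7, 11, 13, 17, 23, 29, 31}.
v=7: a=7^-2·(≡5), b=7^1·(≡5) mod 7; (5|7)=-1, (5|7)=-1; (−1)^{-2·1·3}·(-1)^1·(-1)^-2 = -1.
v=∞: -9867 < 0 and 6699 > 0  ⇒  (a,b)_∞ = +1.
v=31: a=31^0·(≡15), b=31^-2·(≡27) mod 31; (15|31)=-1, (27|31)=-1; (−1)^{0·-2·15}·(-1)^-2·(-1)^0 = +1.
v=23: a=23^1·(≡8), b=23^2·(≡13) mod 23; (8|23)=+1, (13|23)=+1; (−1)^{1·2·11}·(+1)^2·(+1)^1 = +1.
v=17: a=17^0·(≡5), b=17^2·(≡13) mod 17; (5|17)=-1, (13|17)=+1; (−1)^{0·2·8}·(-1)^2·(+1)^0 = +1.
v=5: a=5^2·(≡2), b=5^-2·(≡4) mod 5; (2|5)=-1, (4|5)=+1; (−1)^{2·-2·2}·(-1)^-2·(+1)^2 = +1.
v=2: v_2(a)=2, v_2(b)=-4; units ≡ 5, 3 (mod 8); ε·ε+αω+βω = 0·1+2·1+-4·1 ≡ 0  ⇒  (a,b)_2 = +1.
v=29: a=29^0·(≡4), b=29^1·(≡23) mod 29; (4|29)=+1, (23|29)=+1; (−1)^{0·1·14}·(+1)^1·(+1)^0 = +1.
v=11: a=11^1·(≡9), b=11^1·(≡1) mod 11; (9|11)=+1, (1|11)=+1; (−1)^{1·1·5}·(+1)^1·(+1)^1 = -1.
v=3: a=3^3·(≡2), b=3^3·(≡1) mod 3; (2|3)=-1, (1|3)=+1; (−1)^{3·3·1}·(-1)^3·(+1)^3 = +1.
v=13: a=13^1·(≡5), b=13^-2·(≡12) mod 13; (5|13)=-1, (12|13)=+1; (−1)^{1·-2·6}·(-1)^-2·(+1)^1 = +1.
(-9867, 6699 / ℚ) ramifies at {7, 11}: a division algebra.

[7, 11]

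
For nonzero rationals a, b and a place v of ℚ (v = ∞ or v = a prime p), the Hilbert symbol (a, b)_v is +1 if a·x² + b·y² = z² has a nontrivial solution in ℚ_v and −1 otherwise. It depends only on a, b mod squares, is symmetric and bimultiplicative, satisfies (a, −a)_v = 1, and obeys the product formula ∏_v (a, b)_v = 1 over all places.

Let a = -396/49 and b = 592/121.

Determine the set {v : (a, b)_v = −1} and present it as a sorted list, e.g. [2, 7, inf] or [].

(a, b) ≡ (-11, 37) mod (ℚ^×)²; places V = {2, 3, 7, 11, 37, ∞}.
(a,b)_∞: sgn(-11)=−, sgn(37)=+, so +1.
(a,b)_7: α=-2, u≡3; β=0, v≡2 (mod 7); (3|7)=-1, (2|7)=+1; sign (−1)^0·-1^0·+1^-2 = +1.
(a,b)_3: α=2, u≡1; β=0, v≡1 (mod 3); (1|3)=+1, (1|3)=+1; sign (−1)^0·+1^0·+1^2 = +1.
(a,b)_11: α=1, u≡6; β=-2, v≡9 (mod 11); (6|11)=-1, (9|11)=+1; sign (−1)^0·-1^-2·+1^1 = +1.
(a,b)_2: α=2, β=4; u≡5, v≡5 (mod 8); ε(u)ε(v)=0·0, αω(v)=2·1, βω(u)=4·1; sum ≡ 0  ⇒  +1.
(a,b)_37: α=0, u≡4; β=1, v≡9 (mod 37); (4|37)=+1, (9|37)=+1; sign (−1)^0·+1^1·+1^0 = +1.
Every local symbol is +1, so the conic -11·x² + 37·y² = z² has ℚ_v-points for all v and hence a ℚ-point; (a, b / ℚ) ≅ M_2(ℚ).

[]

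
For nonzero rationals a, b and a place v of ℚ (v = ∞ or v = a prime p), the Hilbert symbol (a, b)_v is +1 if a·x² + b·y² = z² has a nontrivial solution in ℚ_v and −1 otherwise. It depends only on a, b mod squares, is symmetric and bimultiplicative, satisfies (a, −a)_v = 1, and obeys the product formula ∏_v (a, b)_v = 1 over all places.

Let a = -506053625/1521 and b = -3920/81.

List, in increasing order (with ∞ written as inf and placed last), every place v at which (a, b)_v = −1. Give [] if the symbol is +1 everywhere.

[2, 11, 37, inf]

(a, b) ≡ (-413105, -5) mod (ℚ^×)²; places V = {2, 3, 5, 7, 11, 13, 29, 37, ∞}.
(a,b)_13: α=-2, u≡3; β=0, v≡2 (mod 13); (3|13)=+1, (2|13)=-1; sign (−1)^0·+1^0·-1^-2 = +1.
(a,b)_2: α=0, β=4; u≡7, v≡3 (mod 8); ε(u)ε(v)=1·1, αω(v)=0·1, βω(u)=4·0; sum ≡ 1  ⇒  -1.
(a,b)_7: α=3, u≡4; β=2, v≡1 (mod 7); (4|7)=+1, (1|7)=+1; sign (−1)^0·+1^2·+1^3 = +1.
(a,b)_29: α=1, u≡28; β=0, v≡25 (mod 29); (28|29)=+1, (25|29)=+1; sign (−1)^0·+1^0·+1^1 = +1.
(a,b)_3: α=-2, u≡1; β=-4, v≡1 (mod 3); (1|3)=+1, (1|3)=+1; sign (−1)^0·+1^-4·+1^-2 = +1.
(a,b)_5: α=3, u≡1; β=1, v≡1 (mod 5); (1|5)=+1, (1|5)=+1; sign (−1)^0·+1^1·+1^3 = +1.
(a,b)_11: α=1, u≡6; β=0, v≡10 (mod 11); (6|11)=-1, (10|11)=-1; sign (−1)^0·-1^0·-1^1 = -1.
(a,b)_∞: sgn(-413105)=−, sgn(-5)=−, so -1.
(a,b)_37: α=1, u≡9; β=0, v≡32 (mod 37); (9|37)=+1, (32|37)=-1; sign (−1)^0·+1^0·-1^1 = -1.
|Ram(-413105, -5)| = 4, even; anisotropic at {2, 11, 37, ∞}.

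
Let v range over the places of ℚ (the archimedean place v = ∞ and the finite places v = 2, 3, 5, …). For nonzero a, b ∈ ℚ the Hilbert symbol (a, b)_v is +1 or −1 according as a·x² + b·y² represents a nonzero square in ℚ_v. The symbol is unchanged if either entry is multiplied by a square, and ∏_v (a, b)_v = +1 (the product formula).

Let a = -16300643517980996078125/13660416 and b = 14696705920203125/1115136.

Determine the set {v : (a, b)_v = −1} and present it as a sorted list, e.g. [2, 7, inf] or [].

Mod squares: a ≡ -7429, b ≡ 2093. Check v ∈ {∞, 2, 3, 5, 7, 11, 13, 17, 19, 23, 29, 43}.
v=3: a=3^-2·(≡2), b=3^-2·(≡2) mod 3; (2|3)=-1, (2|3)=-1; (−1)^{-2·-2·1}·(-1)^-2·(-1)^-2 = +1.
v=13: a=13^2·(≡5), b=13^1·(≡7) mod 13; (5|13)=-1, (7|13)=-1; (−1)^{2·1·6}·(-1)^1·(-1)^2 = -1.
v=23: a=23^1·(≡22), b=23^1·(≡17) mod 23; (22|23)=-1, (17|23)=-1; (−1)^{1·1·11}·(-1)^1·(-1)^1 = -1.
v=17: a=17^3·(≡11), b=17^2·(≡2) mod 17; (11|17)=-1, (2|17)=+1; (−1)^{3·2·8}·(-1)^2·(+1)^3 = +1.
v=∞: -7429 < 0 and 2093 > 0  ⇒  (a,b)_∞ = +1.
v=2: v_2(a)=-8, v_2(b)=-10; units ≡ 3, 5 (mod 8); ε·ε+αω+βω = 1·0+-8·1+-10·1 ≡ 0  ⇒  (a,b)_2 = +1.
v=29: a=29^2·(≡9), b=29^2·(≡7) mod 29; (9|29)=+1, (7|29)=+1; (−1)^{2·2·14}·(+1)^2·(+1)^2 = +1.
v=11: a=11^-2·(≡7), b=11^-2·(≡3) mod 11; (7|11)=-1, (3|11)=+1; (−1)^{-2·-2·5}·(-1)^-2·(+1)^-2 = +1.
v=19: a=19^1·(≡3), b=19^0·(≡18) mod 19; (3|19)=-1, (18|19)=-1; (−1)^{1·0·9}·(-1)^0·(-1)^1 = -1.
v=7: a=7^-2·(≡5), b=7^1·(≡3) mod 7; (5|7)=-1, (3|7)=-1; (−1)^{-2·1·3}·(-1)^1·(-1)^-2 = -1.
v=43: a=43^4·(≡31), b=43^2·(≡26) mod 43; (31|43)=+1, (26|43)=-1; (−1)^{4·2·21}·(+1)^2·(-1)^4 = +1.
v=5: a=5^6·(≡1), b=5^6·(≡3) mod 5; (1|5)=+1, (3|5)=-1; (−1)^{6·6·2}·(+1)^6·(-1)^6 = +1.
(-7429, 2093 / ℚ) ramifies at {7, 13, 19, 23}: a division algebra.

[7, 13, 19, 23]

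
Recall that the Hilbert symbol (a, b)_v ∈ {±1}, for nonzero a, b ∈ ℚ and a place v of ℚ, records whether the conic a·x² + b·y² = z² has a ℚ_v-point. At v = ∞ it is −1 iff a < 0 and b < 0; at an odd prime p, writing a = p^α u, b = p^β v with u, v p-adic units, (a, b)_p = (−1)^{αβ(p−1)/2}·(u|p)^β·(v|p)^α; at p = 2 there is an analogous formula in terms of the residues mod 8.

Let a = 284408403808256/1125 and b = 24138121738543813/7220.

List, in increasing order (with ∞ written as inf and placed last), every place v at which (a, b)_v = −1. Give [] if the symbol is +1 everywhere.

Mod squares: a ≡ 46345, b ≡ 787865. Check v ∈ {∞, 2, 3, 5, 7, 11, 13, 17, 19, 23, 31}.
v=31: a=31^1·(≡7), b=31^1·(≡13) mod 31; (7|31)=+1, (13|31)=-1; (−1)^{1·1·15}·(+1)^1·(-1)^1 = +1.
v=∞: 46345 > 0 and 787865 > 0  ⇒  (a,b)_∞ = +1.
v=5: a=5^-3·(≡4), b=5^-1·(≡2) mod 5; (4|5)=+1, (2|5)=-1; (−1)^{-3·-1·2}·(+1)^-1·(-1)^-3 = -1.
v=17: a=17^2·(≡11), b=17^3·(≡14) mod 17; (11|17)=-1, (14|17)=-1; (−1)^{2·3·8}·(-1)^3·(-1)^2 = -1.
v=23: a=23^3·(≡15), b=23^3·(≡2) mod 23; (15|23)=-1, (2|23)=+1; (−1)^{3·3·11}·(-1)^3·(+1)^3 = +1.
v=2: v_2(a)=12, v_2(b)=-2; units ≡ 1, 1 (mod 8); ε·ε+αω+βω = 0·0+12·0+-2·0 ≡ 0  ⇒  (a,b)_2 = +1.
v=19: a=19^0·(≡6), b=19^-2·(≡11) mod 19; (6|19)=+1, (11|19)=+1; (−1)^{0·-2·9}·(+1)^-2·(+1)^0 = +1.
v=11: a=11^0·(≡8), b=11^2·(≡3) mod 11; (8|11)=-1, (3|11)=+1; (−1)^{0·2·5}·(-1)^2·(+1)^0 = +1.
v=3: a=3^-2·(≡1), b=3^0·(≡2) mod 3; (1|3)=+1, (2|3)=-1; (−1)^{-2·0·1}·(+1)^0·(-1)^-2 = +1.
v=7: a=7^2·(≡3), b=7^2·(≡2) mod 7; (3|7)=-1, (2|7)=+1; (−1)^{2·2·3}·(-1)^2·(+1)^2 = +1.
v=13: a=13^1·(≡12), b=13^3·(≡1) mod 13; (12|13)=+1, (1|13)=+1; (−1)^{1·3·6}·(+1)^3·(+1)^1 = +1.
|Ram(46345, 787865)| = 2, even; anisotropic at {5, 17}.

[5, 17]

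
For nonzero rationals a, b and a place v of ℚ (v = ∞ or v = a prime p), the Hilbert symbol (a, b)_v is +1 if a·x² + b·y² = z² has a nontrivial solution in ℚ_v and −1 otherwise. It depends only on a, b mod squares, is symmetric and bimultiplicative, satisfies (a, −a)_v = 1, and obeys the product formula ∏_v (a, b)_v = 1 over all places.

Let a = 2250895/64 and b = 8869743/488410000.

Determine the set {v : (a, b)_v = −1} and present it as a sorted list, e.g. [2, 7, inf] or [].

[2, 5, 23, 37]

(a, b) ≡ (4255, 23) mod (ℚ^×)²; places V = {2, 3, 5, 13, 17, 23, 37, ∞}.
(a,b)_5: α=1, u≡1; β=-4, v≡3 (mod 5); (1|5)=+1, (3|5)=-1; sign (−1)^0·+1^-4·-1^1 = -1.
(a,b)_37: α=1, u≡3; β=0, v≡14 (mod 37); (3|37)=+1, (14|37)=-1; sign (−1)^0·+1^0·-1^1 = -1.
(a,b)_3: α=0, u≡1; β=6, v≡2 (mod 3); (1|3)=+1, (2|3)=-1; sign (−1)^0·+1^6·-1^0 = +1.
(a,b)_17: α=0, u≡6; β=-2, v≡6 (mod 17); (6|17)=-1, (6|17)=-1; sign (−1)^0·-1^-2·-1^0 = +1.
(a,b)_23: α=3, u≡9; β=3, v≡12 (mod 23); (9|23)=+1, (12|23)=+1; sign (−1)^1·+1^3·+1^3 = -1.
(a,b)_∞: sgn(4255)=+, sgn(23)=+, so +1.
(a,b)_2: α=-6, β=-4; u≡7, v≡7 (mod 8); ε(u)ε(v)=1·1, αω(v)=-6·0, βω(u)=-4·0; sum ≡ 1  ⇒  -1.
(a,b)_13: α=0, u≡3; β=-2, v≡10 (mod 13); (3|13)=+1, (10|13)=+1; sign (−1)^0·+1^-2·+1^0 = +1.
Ram(4255, 23) = {2, 5, 23, 37}; no ℚ_2-point on the conic.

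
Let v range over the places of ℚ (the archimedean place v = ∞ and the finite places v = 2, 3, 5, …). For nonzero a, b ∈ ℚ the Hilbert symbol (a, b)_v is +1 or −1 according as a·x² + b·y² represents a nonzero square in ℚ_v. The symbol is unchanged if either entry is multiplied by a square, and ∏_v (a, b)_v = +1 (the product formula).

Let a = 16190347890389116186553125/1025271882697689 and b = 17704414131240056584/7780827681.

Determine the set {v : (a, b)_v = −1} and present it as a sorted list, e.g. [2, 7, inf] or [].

[2, 17]

(a, b) ≡ (418285, 167314) mod (ℚ^×)²; places V = {2, 3, 5, 7, 11, 13, 17, 19, 37, ∞}.
(a,b)_2: α=0, β=3; u≡5, v≡1 (mod 8); ε(u)ε(v)=0·0, αω(v)=0·0, βω(u)=3·1; sum ≡ 1  ⇒  -1.
(a,b)_11: α=-8, u≡10; β=-4, v≡5 (mod 11); (10|11)=-1, (5|11)=+1; sign (−1)^0·-1^-4·+1^-8 = +1.
(a,b)_∞: sgn(418285)=+, sgn(167314)=+, so +1.
(a,b)_13: α=0, u≡1; β=2, v≡1 (mod 13); (1|13)=+1, (1|13)=+1; sign (−1)^0·+1^2·+1^0 = +1.
(a,b)_37: α=7, u≡5; β=5, v≡35 (mod 37); (5|37)=-1, (35|37)=-1; sign (−1)^0·-1^5·-1^7 = +1.
(a,b)_7: α=1, u≡5; β=1, v≡4 (mod 7); (5|7)=-1, (4|7)=+1; sign (−1)^1·-1^1·+1^1 = +1.
(a,b)_17: α=7, u≡10; β=5, v≡16 (mod 17); (10|17)=-1, (16|17)=+1; sign (−1)^0·-1^5·+1^7 = -1.
(a,b)_3: α=-14, u≡1; β=-12, v≡1 (mod 3); (1|3)=+1, (1|3)=+1; sign (−1)^0·+1^-12·+1^-14 = +1.
(a,b)_5: α=5, u≡3; β=0, v≡4 (mod 5); (3|5)=-1, (4|5)=+1; sign (−1)^0·-1^0·+1^5 = +1.
(a,b)_19: α=1, u≡3; β=1, v≡1 (mod 19); (3|19)=-1, (1|19)=+1; sign (−1)^1·-1^1·+1^1 = +1.
(418285, 167314 / ℚ) ramifies at {2, 17}: a division algebra.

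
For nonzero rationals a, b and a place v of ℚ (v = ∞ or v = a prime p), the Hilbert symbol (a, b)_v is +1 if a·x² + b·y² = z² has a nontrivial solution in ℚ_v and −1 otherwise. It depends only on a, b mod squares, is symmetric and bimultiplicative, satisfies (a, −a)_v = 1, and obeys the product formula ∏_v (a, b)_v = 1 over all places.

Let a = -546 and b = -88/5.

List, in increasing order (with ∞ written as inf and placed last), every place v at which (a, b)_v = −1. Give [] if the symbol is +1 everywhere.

[13, inf]

Mod squares: a ≡ -546, b ≡ -110. Check v ∈ {∞, 2, 3, 5, 7, 11, 13}.
v=11: a=11^0·(≡4), b=11^1·(≡5) mod 11; (4|11)=+1, (5|11)=+1; (−1)^{0·1·5}·(+1)^1·(+1)^0 = +1.
v=∞: -546 < 0 and -110 < 0  ⇒  (a,b)_∞ = -1.
v=13: a=13^1·(≡10), b=13^0·(≡11) mod 13; (10|13)=+1, (11|13)=-1; (−1)^{1·0·6}·(+1)^0·(-1)^1 = -1.
v=2: v_2(a)=1, v_2(b)=3; units ≡ 7, 1 (mod 8); ε·ε+αω+βω = 1·0+1·0+3·0 ≡ 0  ⇒  (a,b)_2 = +1.
v=7: a=7^1·(≡6), b=7^0·(≡2) mod 7; (6|7)=-1, (2|7)=+1; (−1)^{1·0·3}·(-1)^0·(+1)^1 = +1.
v=5: a=5^0·(≡4), b=5^-1·(≡2) mod 5; (4|5)=+1, (2|5)=-1; (−1)^{0·-1·2}·(+1)^-1·(-1)^0 = +1.
v=3: a=3^1·(≡1), b=3^0·(≡1) mod 3; (1|3)=+1, (1|3)=+1; (−1)^{1·0·1}·(+1)^0·(+1)^1 = +1.
|Ram(-546, -110)| = 2, even; anisotropic at {13, ∞}.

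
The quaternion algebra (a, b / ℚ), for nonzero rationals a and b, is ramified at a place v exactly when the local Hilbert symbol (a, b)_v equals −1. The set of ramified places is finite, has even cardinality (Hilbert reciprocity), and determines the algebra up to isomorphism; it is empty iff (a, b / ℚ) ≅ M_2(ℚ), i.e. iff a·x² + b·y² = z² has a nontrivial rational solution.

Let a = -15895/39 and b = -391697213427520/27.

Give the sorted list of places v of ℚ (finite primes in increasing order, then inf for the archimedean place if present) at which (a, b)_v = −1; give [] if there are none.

Mod squares: a ≡ -2145, b ≡ -15015. Check v ∈ {∞, 2, 3, 5, 7, 11, 13, 17}.
v=17: a=17^2·(≡6), b=17^4·(≡1) mod 17; (6|17)=-1, (1|17)=+1; (−1)^{2·4·8}·(-1)^4·(+1)^2 = +1.
v=11: a=11^1·(≡3), b=11^5·(≡10) mod 11; (3|11)=+1, (10|11)=-1; (−1)^{1·5·5}·(+1)^5·(-1)^1 = +1.
v=∞: -2145 < 0 and -15015 < 0  ⇒  (a,b)_∞ = -1.
v=3: a=3^-1·(≡2), b=3^-3·(≡2) mod 3; (2|3)=-1, (2|3)=-1; (−1)^{-1·-3·1}·(-1)^-3·(-1)^-1 = -1.
v=13: a=13^-1·(≡10), b=13^1·(≡8) mod 13; (10|13)=+1, (8|13)=-1; (−1)^{-1·1·6}·(+1)^1·(-1)^-1 = -1.
v=5: a=5^1·(≡4), b=5^1·(≡3) mod 5; (4|5)=+1, (3|5)=-1; (−1)^{1·1·2}·(+1)^1·(-1)^1 = -1.
v=7: a=7^0·(≡4), b=7^1·(≡2) mod 7; (4|7)=+1, (2|7)=+1; (−1)^{0·1·3}·(+1)^1·(+1)^0 = +1.
v=2: v_2(a)=0, v_2(b)=6; units ≡ 7, 1 (mod 8); ε·ε+αω+βω = 1·0+0·0+6·0 ≡ 0  ⇒  (a,b)_2 = +1.
Ram(-2145, -15015) = {3, 5, 13, ∞}; no ℚ_3-point on the conic.

[3, 5, 13, inf]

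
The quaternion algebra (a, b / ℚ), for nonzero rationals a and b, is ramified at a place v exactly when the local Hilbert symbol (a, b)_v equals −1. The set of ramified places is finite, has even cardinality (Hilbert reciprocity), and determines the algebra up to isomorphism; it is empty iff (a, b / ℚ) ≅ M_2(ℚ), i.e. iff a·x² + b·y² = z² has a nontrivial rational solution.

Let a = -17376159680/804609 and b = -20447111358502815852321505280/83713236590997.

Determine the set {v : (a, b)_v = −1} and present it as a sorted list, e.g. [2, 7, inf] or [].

(a, b) ≡ (-939455, -12212915) mod (ℚ^×)²; places V = {2, 3, 5, 7, 11, 13, 17, 19, 23, 29, 31, 41, 47, ∞}.
(a,b)_23: α=-2, u≡4; β=-4, v≡2 (mod 23); (4|23)=+1, (2|23)=+1; sign (−1)^0·+1^-4·+1^-2 = +1.
(a,b)_19: α=1, u≡2; β=3, v≡4 (mod 19); (2|19)=-1, (4|19)=+1; sign (−1)^1·-1^3·+1^1 = +1.
(a,b)_∞: sgn(-939455)=−, sgn(-12212915)=−, so -1.
(a,b)_11: α=1, u≡2; β=3, v≡9 (mod 11); (2|11)=-1, (9|11)=+1; sign (−1)^1·-1^3·+1^1 = +1.
(a,b)_41: α=0, u≡12; β=-2, v≡33 (mod 41); (12|41)=-1, (33|41)=+1; sign (−1)^0·-1^-2·+1^0 = +1.
(a,b)_17: α=2, u≡13; β=4, v≡16 (mod 17); (13|17)=+1, (16|17)=+1; sign (−1)^0·+1^4·+1^2 = +1.
(a,b)_3: α=-2, u≡1; β=-4, v≡1 (mod 3); (1|3)=+1, (1|3)=+1; sign (−1)^0·+1^-4·+1^-2 = +1.
(a,b)_5: α=1, u≡1; β=1, v≡2 (mod 5); (1|5)=+1, (2|5)=-1; sign (−1)^0·+1^1·-1^1 = -1.
(a,b)_7: α=0, u≡2; β=2, v≡3 (mod 7); (2|7)=+1, (3|7)=-1; sign (−1)^0·+1^2·-1^0 = +1.
(a,b)_47: α=0, u≡32; β=2, v≡29 (mod 47); (32|47)=+1, (29|47)=-1; sign (−1)^0·+1^2·-1^0 = +1.
(a,b)_31: α=1, u≡3; β=1, v≡1 (mod 31); (3|31)=-1, (1|31)=+1; sign (−1)^1·-1^1·+1^1 = +1.
(a,b)_29: α=1, u≡3; β=3, v≡3 (mod 29); (3|29)=-1, (3|29)=-1; sign (−1)^0·-1^3·-1^1 = +1.
(a,b)_13: α=-2, u≡10; β=-3, v≡12 (mod 13); (10|13)=+1, (12|13)=+1; sign (−1)^0·+1^-3·+1^-2 = +1.
(a,b)_2: α=6, β=16; u≡1, v≡5 (mod 8); ε(u)ε(v)=0·0, αω(v)=6·1, βω(u)=16·0; sum ≡ 0  ⇒  +1.
|Ram(-939455, -12212915)| = 2, even; anisotropic at {5, ∞}.

[5, inf]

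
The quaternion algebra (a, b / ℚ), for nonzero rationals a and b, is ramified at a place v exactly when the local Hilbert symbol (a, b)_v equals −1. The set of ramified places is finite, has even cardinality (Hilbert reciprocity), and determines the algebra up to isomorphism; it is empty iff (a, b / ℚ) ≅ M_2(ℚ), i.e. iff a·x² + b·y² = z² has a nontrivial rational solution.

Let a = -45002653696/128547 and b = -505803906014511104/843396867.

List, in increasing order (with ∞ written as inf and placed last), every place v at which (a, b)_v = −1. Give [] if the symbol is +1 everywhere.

Mod squares: a ≡ -858, b ≡ -3003. Check v ∈ {∞, 2, 3, 7, 11, 13, 23}.
v=3: a=3^-5·(≡2), b=3^-13·(≡1) mod 3; (2|3)=-1, (1|3)=+1; (−1)^{-5·-13·1}·(-1)^-13·(+1)^-5 = +1.
v=∞: -858 < 0 and -3003 < 0  ⇒  (a,b)_∞ = -1.
v=23: a=23^-2·(≡12), b=23^-2·(≡5) mod 23; (12|23)=+1, (5|23)=-1; (−1)^{-2·-2·11}·(+1)^-2·(-1)^-2 = +1.
v=7: a=7^4·(≡5), b=7^7·(≡6) mod 7; (5|7)=-1, (6|7)=-1; (−1)^{4·7·3}·(-1)^7·(-1)^4 = -1.
v=13: a=13^1·(≡10), b=13^1·(≡4) mod 13; (10|13)=+1, (4|13)=+1; (−1)^{1·1·6}·(+1)^1·(+1)^1 = +1.
v=2: v_2(a)=17, v_2(b)=32; units ≡ 3, 5 (mod 8); ε·ε+αω+βω = 1·0+17·1+32·1 ≡ 1  ⇒  (a,b)_2 = -1.
v=11: a=11^1·(≡2), b=11^1·(≡8) mod 11; (2|11)=-1, (8|11)=-1; (−1)^{1·1·5}·(-1)^1·(-1)^1 = -1.
(-858, -3003 / ℚ) ramifies at {2, 7, 11, ∞}: a division algebra.

[2, 7, 11, inf]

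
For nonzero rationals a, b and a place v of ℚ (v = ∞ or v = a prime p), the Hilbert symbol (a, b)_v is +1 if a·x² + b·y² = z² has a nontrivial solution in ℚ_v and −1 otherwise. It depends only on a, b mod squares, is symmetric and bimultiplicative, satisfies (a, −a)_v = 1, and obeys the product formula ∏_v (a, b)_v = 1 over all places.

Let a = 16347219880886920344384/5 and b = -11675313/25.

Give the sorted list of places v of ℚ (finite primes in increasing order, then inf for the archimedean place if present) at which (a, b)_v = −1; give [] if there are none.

(a, b) ≡ (498945, -1297257) mod (ℚ^×)²; places V = {2, 3, 5, 13, 29, 31, 37, ∞}.
(a,b)_5: α=-1, u≡4; β=-2, v≡2 (mod 5); (4|5)=+1, (2|5)=-1; sign (−1)^0·+1^-2·-1^-1 = -1.
(a,b)_37: α=3, u≡22; β=1, v≡35 (mod 37); (22|37)=-1, (35|37)=-1; sign (−1)^0·-1^1·-1^3 = +1.
(a,b)_29: α=3, u≡19; β=1, v≡12 (mod 29); (19|29)=-1, (12|29)=-1; sign (−1)^0·-1^1·-1^3 = +1.
(a,b)_∞: sgn(498945)=+, sgn(-1297257)=−, so +1.
(a,b)_2: α=6, β=0; u≡1, v≡7 (mod 8); ε(u)ε(v)=0·1, αω(v)=6·0, βω(u)=0·0; sum ≡ 0  ⇒  +1.
(a,b)_31: α=3, u≡26; β=1, v≡11 (mod 31); (26|31)=-1, (11|31)=-1; sign (−1)^1·-1^1·-1^3 = -1.
(a,b)_13: α=4, u≡6; β=1, v≡9 (mod 13); (6|13)=-1, (9|13)=+1; sign (−1)^0·-1^1·+1^4 = -1.
(a,b)_3: α=5, u≡1; β=3, v≡1 (mod 3); (1|3)=+1, (1|3)=+1; sign (−1)^1·+1^3·+1^5 = -1.
Ram(498945, -1297257) = {3, 5, 13, 31}; no ℚ_3-point on the conic.

[3, 5, 13, 31]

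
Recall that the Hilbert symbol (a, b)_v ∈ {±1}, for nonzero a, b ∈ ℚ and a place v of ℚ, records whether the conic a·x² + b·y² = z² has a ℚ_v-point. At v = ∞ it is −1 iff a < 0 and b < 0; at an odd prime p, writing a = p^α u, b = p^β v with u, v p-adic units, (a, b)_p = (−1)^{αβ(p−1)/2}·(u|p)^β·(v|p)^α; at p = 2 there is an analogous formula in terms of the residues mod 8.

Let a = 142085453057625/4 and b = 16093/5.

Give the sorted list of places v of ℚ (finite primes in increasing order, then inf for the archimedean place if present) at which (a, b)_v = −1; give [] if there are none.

Mod squares: a ≡ 21945, b ≡ 665. Check v ∈ {∞, 2, 3, 5, 7, 11, 19}.
v=∞: 21945 > 0 and 665 > 0  ⇒  (a,b)_∞ = +1.
v=5: a=5^3·(≡4), b=5^-1·(≡3) mod 5; (4|5)=+1, (3|5)=-1; (−1)^{3·-1·2}·(+1)^-1·(-1)^3 = -1.
v=2: v_2(a)=-2, v_2(b)=0; units ≡ 1, 1 (mod 8); ε·ε+αω+βω = 0·0+-2·0+0·0 ≡ 0  ⇒  (a,b)_2 = +1.
v=11: a=11^5·(≡3), b=11^2·(≡9) mod 11; (3|11)=+1, (9|11)=+1; (−1)^{5·2·5}·(+1)^2·(+1)^5 = +1.
v=3: a=3^1·(≡1), b=3^0·(≡2) mod 3; (1|3)=+1, (2|3)=-1; (−1)^{1·0·1}·(+1)^0·(-1)^1 = -1.
v=19: a=19^3·(≡15), b=19^1·(≡6) mod 19; (15|19)=-1, (6|19)=+1; (−1)^{3·1·9}·(-1)^1·(+1)^3 = +1.
v=7: a=7^3·(≡5), b=7^1·(≡2) mod 7; (5|7)=-1, (2|7)=+1; (−1)^{3·1·3}·(-1)^1·(+1)^3 = +1.
(21945, 665 / ℚ) ramifies at {3, 5}: a division algebra.

[3, 5]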